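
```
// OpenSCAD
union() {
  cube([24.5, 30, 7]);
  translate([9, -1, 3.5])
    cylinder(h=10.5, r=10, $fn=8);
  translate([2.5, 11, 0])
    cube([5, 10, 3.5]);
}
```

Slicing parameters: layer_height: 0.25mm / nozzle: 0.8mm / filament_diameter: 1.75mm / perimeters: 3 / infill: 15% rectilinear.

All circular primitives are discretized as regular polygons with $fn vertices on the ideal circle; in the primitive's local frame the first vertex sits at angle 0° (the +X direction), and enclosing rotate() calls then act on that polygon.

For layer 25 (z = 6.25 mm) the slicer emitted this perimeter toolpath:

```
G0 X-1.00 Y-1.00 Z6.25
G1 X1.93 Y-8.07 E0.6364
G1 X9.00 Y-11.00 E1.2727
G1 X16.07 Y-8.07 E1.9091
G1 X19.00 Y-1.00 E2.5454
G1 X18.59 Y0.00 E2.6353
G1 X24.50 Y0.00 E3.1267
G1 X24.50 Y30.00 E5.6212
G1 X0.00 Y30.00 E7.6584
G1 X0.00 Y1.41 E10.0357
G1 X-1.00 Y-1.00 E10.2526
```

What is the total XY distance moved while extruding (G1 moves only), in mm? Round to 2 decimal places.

123.30 mm

Sum the Euclidean lengths of each G1 segment: total = 123.30 mm.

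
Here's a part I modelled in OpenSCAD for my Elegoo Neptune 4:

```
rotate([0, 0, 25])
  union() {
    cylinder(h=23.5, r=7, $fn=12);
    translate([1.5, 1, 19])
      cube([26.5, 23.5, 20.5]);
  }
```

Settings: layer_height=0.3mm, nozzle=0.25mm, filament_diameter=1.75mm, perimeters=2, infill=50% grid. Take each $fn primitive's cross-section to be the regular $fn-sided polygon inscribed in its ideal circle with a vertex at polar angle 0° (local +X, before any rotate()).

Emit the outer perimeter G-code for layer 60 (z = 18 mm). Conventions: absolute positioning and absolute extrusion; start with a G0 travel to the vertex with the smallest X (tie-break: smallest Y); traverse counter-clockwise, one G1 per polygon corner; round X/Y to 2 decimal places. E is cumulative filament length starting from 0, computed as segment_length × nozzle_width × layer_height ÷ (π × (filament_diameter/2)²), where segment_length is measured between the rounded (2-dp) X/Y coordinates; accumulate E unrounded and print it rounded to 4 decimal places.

At z = 18 mm: the cylinder: section is a regular 12-gon, circumradius r=7; the cube at (1.5, 1) is not intersected at this z (z outside [19, 39.5]); Taking the union: only the r=7 cylinder is present, so the union is just that shape — 1 connected region; (whole slice rotated 25° about Z — lengths, areas and connectivity unchanged). The outline is a single polygon with 12 vertices. Extrusion per mm of travel: 0.25 × 0.3 / (π × 0.875²) = 0.031181. Accumulating E over each segment gives final E = 1.3554.

G0 X-6.97 Y0.61 Z18.00
G1 X-6.34 Y-2.96 E0.1130
G1 X-4.02 Y-5.73 E0.2257
G1 X-0.61 Y-6.97 E0.3388
G1 X2.96 Y-6.34 E0.4519
G1 X5.73 Y-4.02 E0.5645
G1 X6.97 Y-0.61 E0.6777
G1 X6.34 Y2.96 E0.7907
G1 X4.02 Y5.73 E0.9034
G1 X0.61 Y6.97 E1.0165
G1 X-2.96 Y6.34 E1.1296
G1 X-5.73 Y4.02 E1.2422
G1 X-6.97 Y0.61 E1.3554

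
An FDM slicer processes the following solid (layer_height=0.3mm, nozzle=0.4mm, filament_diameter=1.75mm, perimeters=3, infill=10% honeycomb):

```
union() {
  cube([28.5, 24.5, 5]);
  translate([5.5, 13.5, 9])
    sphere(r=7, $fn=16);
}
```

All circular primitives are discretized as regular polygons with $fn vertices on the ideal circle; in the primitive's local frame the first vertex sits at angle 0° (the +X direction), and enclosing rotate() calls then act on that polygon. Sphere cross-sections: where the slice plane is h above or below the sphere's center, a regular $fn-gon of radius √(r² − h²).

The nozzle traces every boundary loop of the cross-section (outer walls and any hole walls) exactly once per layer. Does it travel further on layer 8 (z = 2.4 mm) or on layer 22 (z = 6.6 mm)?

Layer 8 (z = 2.4): the 28.5×24.5 cube contributes its full rectangle (perimeter 106.00 mm); the sphere at (5.5, 13.5): section is a regular 16-gon, circumradius = √(r²−h²) = √(7²−6.6²) = 2.332 (perimeter = 2·16·2.332·sin(180°/16) = 14.56 mm); Combining (union): the r=7 sphere at (5.5, 13.5) lies entirely inside the 28.5×24.5 cube, so the union is just the 28.5×24.5 cube — boundary = 106.00 mm. So its perimeter = 106.00 mm. Layer 22 (z = 6.6): the cube does not reach this height (z outside [0, 5]); the r=7 sphere at (5.5, 13.5) contributes a regular 16-gon of circumradius √(7²−2.4²) = 6.576 (perimeter = 2·16·6.576·sin(180°/16) = 41.05 mm); Taking the union: only the r=7 sphere at (5.5, 13.5) is present, so the union is just that shape — boundary = 41.05 mm. So its perimeter = 41.05 mm. Layer 8 is larger (106.00 vs 41.05 mm).

layer 8 (z = 2.4 mm)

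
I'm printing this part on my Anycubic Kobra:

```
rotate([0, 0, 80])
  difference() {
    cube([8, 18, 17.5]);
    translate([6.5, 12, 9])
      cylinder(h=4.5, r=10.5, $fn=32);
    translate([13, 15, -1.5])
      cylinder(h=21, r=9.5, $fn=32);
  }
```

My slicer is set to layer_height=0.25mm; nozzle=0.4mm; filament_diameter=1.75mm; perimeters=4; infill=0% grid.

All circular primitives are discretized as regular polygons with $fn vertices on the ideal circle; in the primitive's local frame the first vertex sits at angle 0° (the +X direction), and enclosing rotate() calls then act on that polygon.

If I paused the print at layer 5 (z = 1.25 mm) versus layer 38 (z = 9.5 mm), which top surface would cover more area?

Layer 5 (z = 1.25): the cube (footprint 8×18) is included at this height (area 144.00 mm²); the cylinder at (6.5, 12) is not intersected at this z (z outside [9, 13.5]); the cylinder at (13, 15): section is a regular 32-gon, circumradius r=9.5 (area = (32/2)·9.500²·sin(360°/32) = 281.71 mm²); Taking the first minus the rest: starting from the 8×18 cube (144.00 mm²), the r=9.5 cylinder at (13, 15) partially overlaps it — only the 38.31 mm² overlap (of its 281.71 mm²) is removed, clipping the outline — area = 105.69 mm²; (whole slice rotated 80° about Z — lengths, areas and connectivity unchanged). So its area = 105.69 mm². Layer 38 (z = 9.5): the 8×18 cube contributes its full rectangle (area 144.00 mm²); the r=10.5 cylinder at (6.5, 12) contributes a regular 32-gon of circumradius 10.5 (area = (32/2)·10.500²·sin(360°/32) = 344.14 mm²); the r=9.5 cylinder at (13, 15) contributes a regular 32-gon of circumradius 9.5 (area = (32/2)·9.500²·sin(360°/32) = 281.71 mm²); After the difference (first − rest): starting from the 8×18 cube (144.00 mm²), the r=10.5 cylinder at (6.5, 12) partially overlaps it — only the 127.00 mm² overlap (of its 344.14 mm²) is removed, clipping the outline; the r=9.5 cylinder at (13, 15) misses the remaining region (no effect) — area = 17.00 mm²; (rotated 80° about Z; rotation is an isometry so areas/perimeters/island counts are preserved). So its area = 17.00 mm². Layer 5 is larger (105.69 vs 17.00 mm²).

layer 5 (z = 1.25 mm)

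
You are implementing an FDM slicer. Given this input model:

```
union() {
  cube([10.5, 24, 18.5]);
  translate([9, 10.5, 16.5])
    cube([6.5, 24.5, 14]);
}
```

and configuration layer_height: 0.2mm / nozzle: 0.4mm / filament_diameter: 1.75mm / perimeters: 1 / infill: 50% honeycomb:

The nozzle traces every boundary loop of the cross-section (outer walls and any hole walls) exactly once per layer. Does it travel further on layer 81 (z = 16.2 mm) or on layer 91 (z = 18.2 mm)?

layer 91 (z = 18.2 mm)

Layer 81 (z = 16.2): the cube is present — its section is the full 10.5×24 rectangle (perimeter 69.00 mm); the cube at (9, 10.5) is not intersected at this z (z outside [16.5, 30.5]); Merging all regions: only the 10.5×24 cube is present, so the union is just that shape — boundary = 69.00 mm. So its perimeter = 69.00 mm. Layer 91 (z = 18.2): the cube is present — its section is the full 10.5×24 rectangle (perimeter 69.00 mm); the cube at (9, 10.5) (footprint 6.5×24.5) is included at this height (perimeter 62.00 mm); Combining (union): the regions partially overlap (shared area 20.25 mm²), so the edge portions inside another operand are dropped and the merged outline is re-measured after clipping — boundary = 101.00 mm. So its perimeter = 101.00 mm. Layer 91 is larger (101.00 vs 69.00 mm).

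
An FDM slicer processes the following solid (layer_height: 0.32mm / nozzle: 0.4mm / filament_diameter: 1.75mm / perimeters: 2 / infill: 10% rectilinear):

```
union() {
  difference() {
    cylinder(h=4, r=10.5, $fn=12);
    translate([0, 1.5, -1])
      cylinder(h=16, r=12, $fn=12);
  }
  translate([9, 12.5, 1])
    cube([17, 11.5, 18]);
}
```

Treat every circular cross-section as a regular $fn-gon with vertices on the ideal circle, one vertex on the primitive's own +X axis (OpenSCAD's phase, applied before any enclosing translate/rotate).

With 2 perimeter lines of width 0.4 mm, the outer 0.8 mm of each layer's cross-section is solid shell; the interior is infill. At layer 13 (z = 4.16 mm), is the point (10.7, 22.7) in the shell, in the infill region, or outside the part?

At z = 4.16 mm: the cylinder is not intersected at this z (z outside [0, 4]); the r=12 cylinder at (0, 1.5) contributes a regular 12-gon of circumradius 12; Taking the first minus the rest: the first operand is absent here, so nothing remains; the 17×11.5 cube at (9, 12.5) contributes its full rectangle; Taking the union: only the 17×11.5 cube at (9, 12.5) is present, so the union is just that shape — 1 connected region. Overall, the cross-section is a single solid region. The nearest boundary edge runs (26.00, 24.00)→(9.00, 24.00); distance from the point to it = 1.30 mm. The point is inside the cross-section and 1.30 mm from the nearest boundary — more than the 0.8 mm shell width (2 × 0.4), so it's in the infill interior.

infill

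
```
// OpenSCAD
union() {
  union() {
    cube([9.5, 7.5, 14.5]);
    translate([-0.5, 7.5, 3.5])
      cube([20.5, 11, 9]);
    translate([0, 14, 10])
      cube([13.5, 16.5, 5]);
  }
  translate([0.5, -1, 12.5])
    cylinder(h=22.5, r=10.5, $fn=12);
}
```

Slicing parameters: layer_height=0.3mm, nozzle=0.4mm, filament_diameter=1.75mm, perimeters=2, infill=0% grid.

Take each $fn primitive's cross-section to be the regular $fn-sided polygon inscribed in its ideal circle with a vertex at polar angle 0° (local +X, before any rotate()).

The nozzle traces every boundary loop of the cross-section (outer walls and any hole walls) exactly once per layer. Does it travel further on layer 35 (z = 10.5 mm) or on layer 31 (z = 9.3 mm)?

Layer 35 (z = 10.5): the cube is present — its section is the full 9.5×7.5 rectangle (perimeter 34.00 mm); the 20.5×11 cube at (-0.5, 7.5) contributes its full rectangle (perimeter 63.00 mm); the cube at (0, 14) is present — its section is the full 13.5×16.5 rectangle (perimeter 60.00 mm); Merging all regions: the regions partially overlap (shared area 60.75 mm²), so the edge portions inside another operand are dropped and the merged outline is re-measured after clipping — boundary = 102.00 mm; the cylinder at (0.5, -1) is not intersected at this z (z outside [12.5, 35]); Taking the union: only the result so far is present, so the union is just that shape — boundary = 102.00 mm. So its perimeter = 102.00 mm. Layer 31 (z = 9.3): the cube (footprint 9.5×7.5) is included at this height (perimeter 34.00 mm); the 20.5×11 cube at (-0.5, 7.5) contributes its full rectangle (perimeter 63.00 mm); the cube at (0, 14) is not intersected at this z (z outside [10, 15]); Merging all regions: the 2 present regions share edge segments without overlapping in area, so areas simply add but the touching pieces fuse into one outline (the shared edge portions become interior and drop out of the boundary) — boundary = 78.00 mm; the cylinder at (0.5, -1) is absent (z outside [12.5, 35]); Combining (union): only the result so far is present, so the union is just that shape — boundary = 78.00 mm. So its perimeter = 78.00 mm. Layer 35 is larger (102.00 vs 78.00 mm).

layer 35 (z = 10.5 mm)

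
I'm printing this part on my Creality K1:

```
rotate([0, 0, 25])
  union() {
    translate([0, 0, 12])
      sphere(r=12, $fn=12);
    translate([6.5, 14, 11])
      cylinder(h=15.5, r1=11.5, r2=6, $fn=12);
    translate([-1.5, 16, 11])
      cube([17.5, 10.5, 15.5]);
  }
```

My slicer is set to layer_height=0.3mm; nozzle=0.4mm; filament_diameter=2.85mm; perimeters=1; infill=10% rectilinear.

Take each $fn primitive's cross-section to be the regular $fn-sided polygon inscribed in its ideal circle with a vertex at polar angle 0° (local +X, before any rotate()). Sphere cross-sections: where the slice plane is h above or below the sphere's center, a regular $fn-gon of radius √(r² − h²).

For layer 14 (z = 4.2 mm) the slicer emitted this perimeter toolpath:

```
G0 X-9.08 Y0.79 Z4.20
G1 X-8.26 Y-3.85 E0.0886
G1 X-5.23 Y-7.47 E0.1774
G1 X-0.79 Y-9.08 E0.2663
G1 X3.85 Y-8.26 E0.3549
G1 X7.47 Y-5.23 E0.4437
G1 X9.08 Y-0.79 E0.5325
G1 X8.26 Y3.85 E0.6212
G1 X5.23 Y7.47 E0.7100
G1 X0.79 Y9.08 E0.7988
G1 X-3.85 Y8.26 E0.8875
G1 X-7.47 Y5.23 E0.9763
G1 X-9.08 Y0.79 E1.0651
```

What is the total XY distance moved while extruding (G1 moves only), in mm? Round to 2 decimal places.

56.62 mm

Sum the Euclidean lengths of each G1 segment: total = 56.62 mm.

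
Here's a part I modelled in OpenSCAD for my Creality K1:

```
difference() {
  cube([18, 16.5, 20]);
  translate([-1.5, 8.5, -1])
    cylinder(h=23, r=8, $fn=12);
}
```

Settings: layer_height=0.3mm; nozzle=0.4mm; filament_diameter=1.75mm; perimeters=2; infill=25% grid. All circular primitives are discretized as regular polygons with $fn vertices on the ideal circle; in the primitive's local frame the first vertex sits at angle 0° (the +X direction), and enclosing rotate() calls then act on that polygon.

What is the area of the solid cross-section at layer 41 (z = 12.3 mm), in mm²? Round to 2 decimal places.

224.40 mm²

At z = 12.3 mm: the cube is present — its section is the full 18×16.5 rectangle (area 297.00 mm²); the r=8 cylinder at (-1.5, 8.5) contributes a regular 12-gon of circumradius 8 (area = (12/2)·8.000²·sin(360°/12) = 192.00 mm²); Taking the first minus the rest: starting from the 18×16.5 cube (297.00 mm²), the r=8 cylinder at (-1.5, 8.5) partially overlaps it — only the 72.60 mm² overlap (of its 192.00 mm²) is removed, clipping the outline — area = 224.40 mm². Overall, the cross-section is a single solid region. Net area = 224.40 mm².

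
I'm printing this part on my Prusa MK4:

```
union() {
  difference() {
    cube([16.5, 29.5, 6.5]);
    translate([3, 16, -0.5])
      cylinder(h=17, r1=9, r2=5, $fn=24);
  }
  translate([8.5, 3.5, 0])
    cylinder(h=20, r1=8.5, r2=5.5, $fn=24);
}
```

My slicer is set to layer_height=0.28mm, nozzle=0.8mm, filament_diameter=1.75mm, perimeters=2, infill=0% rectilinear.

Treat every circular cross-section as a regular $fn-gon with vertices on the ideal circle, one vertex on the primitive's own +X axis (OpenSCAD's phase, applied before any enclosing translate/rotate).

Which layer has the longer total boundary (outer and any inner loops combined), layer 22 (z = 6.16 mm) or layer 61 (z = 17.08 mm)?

layer 22 (z = 6.16 mm)

Layer 22 (z = 6.16): the cube (footprint 16.5×29.5) is included at this height (perimeter 92.00 mm); the cone at (3, 16) contributes a regular 24-gon of circumradius 7.433 (interpolated between r1=9 and r2=5 at t=0.392) (perimeter = 2·24·7.433·sin(180°/24) = 46.57 mm); After the difference (first − rest): starting from the 16.5×29.5 cube, the cone at (3, 16) partially overlaps it — only the 128.88 mm² overlap (of its 171.59 mm²) is removed, clipping the outline — boundary = 108.03 mm; the cone at (8.5, 3.5) contributes a regular 24-gon of circumradius 7.576 (interpolated between r1=8.5 and r2=5.5 at t=0.308) (perimeter = 2·24·7.576·sin(180°/24) = 47.47 mm); Merging all regions: the regions partially overlap (shared area 134.74 mm²), so the edge portions inside another operand are dropped and the merged outline is re-measured after clipping — boundary = 111.10 mm. So its perimeter = 111.10 mm. Layer 61 (z = 17.08): the cube is not intersected at this z (z outside [0, 6.5]); the cone at (3, 16) does not reach this height (z outside [-0.5, 16.5]); After the difference (first − rest): the first operand is absent here, so nothing remains; the cone at (8.5, 3.5) contributes a regular 24-gon of circumradius 5.938 (interpolated between r1=8.5 and r2=5.5 at t=0.854) (perimeter = 2·24·5.938·sin(180°/24) = 37.20 mm); Merging all regions: only the cone at (8.5, 3.5) is present, so the union is just that shape — boundary = 37.20 mm. So its perimeter = 37.20 mm. Layer 22 is larger (111.10 vs 37.20 mm).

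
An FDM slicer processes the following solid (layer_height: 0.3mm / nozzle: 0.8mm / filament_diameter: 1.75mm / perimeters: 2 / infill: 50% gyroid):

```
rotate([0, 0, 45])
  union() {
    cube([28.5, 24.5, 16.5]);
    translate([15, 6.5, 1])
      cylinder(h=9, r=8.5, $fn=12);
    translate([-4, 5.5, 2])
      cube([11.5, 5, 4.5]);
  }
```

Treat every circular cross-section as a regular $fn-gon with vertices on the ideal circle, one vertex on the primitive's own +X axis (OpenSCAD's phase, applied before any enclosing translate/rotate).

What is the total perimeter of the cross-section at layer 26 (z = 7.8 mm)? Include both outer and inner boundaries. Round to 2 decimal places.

At z = 7.8 mm: the cube is present — its section is the full 28.5×24.5 rectangle (perimeter 106.00 mm); the r=8.5 cylinder at (15, 6.5) gives a regular 12-gon of circumradius 8.5 (constant along its height) (perimeter = 2·12·8.500·sin(180°/12) = 52.80 mm); the cube at (-4, 5.5) is not intersected at this z (z outside [2, 6.5]); Combining (union): the regions partially overlap (shared area 203.85 mm²), so the edge portions inside another operand are dropped and the merged outline is re-measured after clipping — boundary = 107.01 mm; (whole slice rotated 45° about Z — lengths, areas and connectivity unchanged). Overall, the cross-section is a single solid region. Total boundary length (outer) = 107.01 mm.

107.01 mm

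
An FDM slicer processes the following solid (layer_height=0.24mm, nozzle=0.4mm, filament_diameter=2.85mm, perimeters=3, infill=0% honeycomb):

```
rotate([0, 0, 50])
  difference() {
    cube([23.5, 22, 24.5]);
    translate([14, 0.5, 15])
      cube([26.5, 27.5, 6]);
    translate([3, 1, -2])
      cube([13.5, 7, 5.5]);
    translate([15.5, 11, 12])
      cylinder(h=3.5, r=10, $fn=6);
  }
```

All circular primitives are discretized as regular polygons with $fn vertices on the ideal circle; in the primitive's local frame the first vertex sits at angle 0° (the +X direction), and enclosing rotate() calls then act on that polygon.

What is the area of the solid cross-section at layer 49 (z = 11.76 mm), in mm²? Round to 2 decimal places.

517.00 mm²

At z = 11.76 mm: the 23.5×22 cube contributes its full rectangle (area 517.00 mm²); the cube at (14, 0.5) does not reach this height (z outside [15, 21]); the cube at (3, 1) is not intersected at this z (z outside [-2, 3.5]); the cylinder at (15.5, 11) does not reach this height (z outside [12, 15.5]); After the difference (first − rest): none of the subtracted shapes is present at this height, so the 23.5×22 cube is unchanged — area = 517.00 mm²; (whole slice rotated 50° about Z — lengths, areas and connectivity unchanged). Overall, the cross-section is a single solid region. Net area = 517.00 mm².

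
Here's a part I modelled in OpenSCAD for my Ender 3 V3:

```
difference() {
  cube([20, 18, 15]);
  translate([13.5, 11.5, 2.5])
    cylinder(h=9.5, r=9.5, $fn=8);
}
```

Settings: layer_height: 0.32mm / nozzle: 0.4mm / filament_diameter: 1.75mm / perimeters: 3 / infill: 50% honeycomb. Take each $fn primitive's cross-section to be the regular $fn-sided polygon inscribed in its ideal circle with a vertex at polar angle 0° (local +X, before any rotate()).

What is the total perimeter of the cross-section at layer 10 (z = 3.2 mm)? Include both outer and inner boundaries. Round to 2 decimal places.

At z = 3.2 mm: the cube is present — its section is the full 20×18 rectangle (perimeter 76.00 mm); the r=9.5 cylinder at (13.5, 11.5) gives a regular 8-gon of circumradius 9.5 (constant along its height) (perimeter = 2·8·9.500·sin(180°/8) = 58.17 mm); After the difference (first − rest): starting from the 20×18 cube, the r=9.5 cylinder at (13.5, 11.5) partially overlaps it — only the 212.07 mm² overlap (of its 255.27 mm²) is removed, clipping the outline — boundary = 78.00 mm. Overall, the cross-section is a single solid region. Total boundary length (outer) = 78.00 mm.

78.00 mm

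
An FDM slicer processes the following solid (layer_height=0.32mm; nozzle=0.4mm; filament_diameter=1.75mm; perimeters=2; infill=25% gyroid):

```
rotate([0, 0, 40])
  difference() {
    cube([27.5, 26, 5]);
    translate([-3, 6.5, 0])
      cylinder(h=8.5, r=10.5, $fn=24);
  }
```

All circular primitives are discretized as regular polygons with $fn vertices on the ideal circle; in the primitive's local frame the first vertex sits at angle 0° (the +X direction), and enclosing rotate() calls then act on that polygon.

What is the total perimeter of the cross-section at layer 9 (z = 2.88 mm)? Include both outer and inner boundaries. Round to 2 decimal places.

At z = 2.88 mm: the cube is present — its section is the full 27.5×26 rectangle (perimeter 107.00 mm); the r=10.5 cylinder at (-3, 6.5) gives a regular 24-gon of circumradius 10.5 (constant along its height) (perimeter = 2·24·10.500·sin(180°/24) = 65.79 mm); Subtracting the remaining from the first: starting from the 27.5×26 cube, the r=10.5 cylinder at (-3, 6.5) partially overlaps it — only the 98.38 mm² overlap (of its 342.42 mm²) is removed, clipping the outline — boundary = 105.80 mm; (whole slice rotated 40° about Z — lengths, areas and connectivity unchanged). Overall, the cross-section is a single solid region. Total boundary length (outer) = 105.80 mm.

105.80 mm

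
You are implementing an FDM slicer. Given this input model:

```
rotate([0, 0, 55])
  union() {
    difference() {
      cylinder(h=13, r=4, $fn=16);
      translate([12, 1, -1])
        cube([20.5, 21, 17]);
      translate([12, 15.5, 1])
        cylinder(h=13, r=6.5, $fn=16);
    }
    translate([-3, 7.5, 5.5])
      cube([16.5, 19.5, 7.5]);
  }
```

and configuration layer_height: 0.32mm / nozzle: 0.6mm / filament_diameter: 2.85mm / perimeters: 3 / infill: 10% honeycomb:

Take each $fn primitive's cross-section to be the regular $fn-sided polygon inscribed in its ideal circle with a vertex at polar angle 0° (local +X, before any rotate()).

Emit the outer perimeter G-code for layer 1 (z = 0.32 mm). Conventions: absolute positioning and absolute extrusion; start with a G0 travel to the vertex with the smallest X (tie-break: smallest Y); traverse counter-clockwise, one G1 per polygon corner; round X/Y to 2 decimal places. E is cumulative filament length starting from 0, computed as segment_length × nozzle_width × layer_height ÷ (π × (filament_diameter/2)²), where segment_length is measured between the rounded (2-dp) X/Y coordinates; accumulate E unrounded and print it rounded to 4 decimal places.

At z = 0.32 mm: the r=4 cylinder contributes a regular 16-gon of circumradius 4; the 20.5×21 cube at (12, 1) contributes its full rectangle; the cylinder at (12, 15.5) is not intersected at this z (z outside [1, 14]); Taking the first minus the rest: starting from the r=4 cylinder, the 20.5×21 cube at (12, 1) misses the remaining region (no effect) — 1 connected region; the cube at (-3, 7.5) is not intersected at this z (z outside [5.5, 13]); Taking the union: only that combined region is present, so the union is just that shape — 1 connected region; (whole slice rotated 55° about Z — lengths, areas and connectivity unchanged). The outline is a single polygon with 16 vertices. Extrusion per mm of travel: 0.6 × 0.32 / (π × 1.425²) = 0.030097. Accumulating E over each segment gives final E = 0.7517.

G0 X-3.94 Y-0.69 Z0.32
G1 X-3.37 Y-2.15 E0.0472
G1 X-2.29 Y-3.28 E0.0942
G1 X-0.87 Y-3.91 E0.1410
G1 X0.69 Y-3.94 E0.1879
G1 X2.15 Y-3.37 E0.2351
G1 X3.28 Y-2.29 E0.2821
G1 X3.91 Y-0.87 E0.3289
G1 X3.94 Y0.69 E0.3759
G1 X3.37 Y2.15 E0.4230
G1 X2.29 Y3.28 E0.4701
G1 X0.87 Y3.91 E0.5168
G1 X-0.69 Y3.94 E0.5638
G1 X-2.15 Y3.37 E0.6110
G1 X-3.28 Y2.29 E0.6580
G1 X-3.91 Y0.87 E0.7048
G1 X-3.94 Y-0.69 E0.7517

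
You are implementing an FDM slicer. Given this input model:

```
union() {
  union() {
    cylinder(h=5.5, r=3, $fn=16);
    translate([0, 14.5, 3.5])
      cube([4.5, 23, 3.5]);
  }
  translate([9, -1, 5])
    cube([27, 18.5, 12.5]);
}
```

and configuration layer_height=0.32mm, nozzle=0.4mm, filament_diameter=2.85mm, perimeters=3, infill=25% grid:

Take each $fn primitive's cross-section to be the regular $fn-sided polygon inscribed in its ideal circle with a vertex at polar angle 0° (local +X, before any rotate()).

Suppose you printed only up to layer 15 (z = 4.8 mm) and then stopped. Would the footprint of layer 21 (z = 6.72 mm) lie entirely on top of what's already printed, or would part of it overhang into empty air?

part overhangs

Compare the two slices. At z = 4.8: the r=3 cylinder contributes a regular 16-gon of circumradius 3 (area = (16/2)·3.000²·sin(360°/16) = 27.55 mm²); the cube at (0, 14.5) (footprint 4.5×23) is included at this height (area 103.50 mm²); Merging all regions: the 2 present regions are separate (no shared area or edge), so areas and boundary lengths simply add and each stays a separate island — area = 131.05 mm²; the cube at (9, -1) is not intersected at this z (z outside [5, 17.5]); Merging all regions: only the result so far is present, so the union is just that shape — area = 131.05 mm². At z = 6.72: the cylinder is not intersected at this z (z outside [0, 5.5]); the cube at (0, 14.5) is present — its section is the full 4.5×23 rectangle (area 103.50 mm²); Taking the union: only the 4.5×23 cube at (0, 14.5) is present, so the union is just that shape — area = 103.50 mm²; the cube at (9, -1) is present — its section is the full 27×18.5 rectangle (area 499.50 mm²); Combining (union): the 2 present regions are separate (no shared area or edge), so areas and boundary lengths simply add and each stays a separate island — area = 603.00 mm². Checking containment: at z = 6.72 the cross-section extends beyond the z = 4.8 cross-section by about 499.50 mm².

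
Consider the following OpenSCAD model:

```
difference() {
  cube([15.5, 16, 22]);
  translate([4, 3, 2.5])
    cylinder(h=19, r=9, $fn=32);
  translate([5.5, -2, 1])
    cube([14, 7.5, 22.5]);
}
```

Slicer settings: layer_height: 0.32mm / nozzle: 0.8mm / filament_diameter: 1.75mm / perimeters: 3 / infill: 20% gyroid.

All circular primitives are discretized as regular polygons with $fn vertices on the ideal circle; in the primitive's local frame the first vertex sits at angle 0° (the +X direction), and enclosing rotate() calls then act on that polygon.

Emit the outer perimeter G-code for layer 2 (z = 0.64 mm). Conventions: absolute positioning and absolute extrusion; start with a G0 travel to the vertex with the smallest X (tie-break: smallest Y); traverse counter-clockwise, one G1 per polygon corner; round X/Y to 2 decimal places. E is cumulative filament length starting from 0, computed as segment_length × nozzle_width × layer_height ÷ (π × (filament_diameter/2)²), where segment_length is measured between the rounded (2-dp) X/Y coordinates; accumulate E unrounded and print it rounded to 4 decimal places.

At z = 0.64 mm: the cube (footprint 15.5×16) is included at this height; the cylinder at (4, 3) is absent (z outside [2.5, 21.5]); the cube at (5.5, -2) is not intersected at this z (z outside [1, 23.5]); After the difference (first − rest): none of the subtracted shapes is present at this height, so the 15.5×16 cube is unchanged — 1 connected region. The outline is a single polygon with 4 vertices. Extrusion per mm of travel: 0.8 × 0.32 / (π × 0.875²) = 0.106432. Accumulating E over each segment gives final E = 6.7052.

G0 X0.00 Y0.00 Z0.64
G1 X15.50 Y0.00 E1.6497
G1 X15.50 Y16.00 E3.3526
G1 X0.00 Y16.00 E5.0023
G1 X0.00 Y0.00 E6.7052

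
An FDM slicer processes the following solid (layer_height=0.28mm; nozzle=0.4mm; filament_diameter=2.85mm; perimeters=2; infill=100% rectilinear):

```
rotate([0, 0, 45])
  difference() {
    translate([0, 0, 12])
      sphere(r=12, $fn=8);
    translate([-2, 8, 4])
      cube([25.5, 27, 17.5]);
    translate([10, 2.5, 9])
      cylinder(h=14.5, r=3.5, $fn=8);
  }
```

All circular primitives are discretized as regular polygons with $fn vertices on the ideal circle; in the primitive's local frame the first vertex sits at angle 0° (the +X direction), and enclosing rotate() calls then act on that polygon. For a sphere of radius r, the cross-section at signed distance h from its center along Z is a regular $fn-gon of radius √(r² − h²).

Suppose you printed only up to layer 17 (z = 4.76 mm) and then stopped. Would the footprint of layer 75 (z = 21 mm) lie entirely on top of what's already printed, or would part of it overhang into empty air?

entirely on top

Compare the two slices. At z = 4.76: the r=12 sphere contributes a regular 8-gon of circumradius √(12²−7.24²) = 9.570 (area = (8/2)·9.570²·sin(360°/8) = 259.03 mm²); the cube at (-2, 8) (footprint 25.5×27) is included at this height (area 688.50 mm²); the cylinder at (10, 2.5) is absent (z outside [9, 23.5]); Subtracting the remaining from the first: starting from the r=12 sphere (259.03 mm²), the 25.5×27 cube at (-2, 8) partially overlaps it — only the 5.29 mm² overlap (of its 688.50 mm²) is removed, clipping the outline — area = 253.75 mm²; (rotated 45° about Z; rotation is an isometry so areas/perimeters/island counts are preserved). At z = 21: the r=12 sphere slices to a regular 8-gon of circumradius 7.937 (√(r²−h²) with h=9 from center) (area = (8/2)·7.937²·sin(360°/8) = 178.19 mm²); the 25.5×27 cube at (-2, 8) contributes its full rectangle (area 688.50 mm²); the r=3.5 cylinder at (10, 2.5) contributes a regular 8-gon of circumradius 3.5 (area = (8/2)·3.500²·sin(360°/8) = 34.65 mm²); After the difference (first − rest): starting from the r=12 sphere (178.19 mm²), the 25.5×27 cube at (-2, 8) misses the remaining region (no effect); the r=3.5 cylinder at (10, 2.5) partially overlaps it — only the 1.12 mm² overlap (of its 34.65 mm²) is removed, clipping the outline — area = 177.07 mm²; (rotated 45° about Z; rotation is an isometry so areas/perimeters/island counts are preserved). Checking containment: the cross-section at z = 21 is a subset of the cross-section at z = 4.76.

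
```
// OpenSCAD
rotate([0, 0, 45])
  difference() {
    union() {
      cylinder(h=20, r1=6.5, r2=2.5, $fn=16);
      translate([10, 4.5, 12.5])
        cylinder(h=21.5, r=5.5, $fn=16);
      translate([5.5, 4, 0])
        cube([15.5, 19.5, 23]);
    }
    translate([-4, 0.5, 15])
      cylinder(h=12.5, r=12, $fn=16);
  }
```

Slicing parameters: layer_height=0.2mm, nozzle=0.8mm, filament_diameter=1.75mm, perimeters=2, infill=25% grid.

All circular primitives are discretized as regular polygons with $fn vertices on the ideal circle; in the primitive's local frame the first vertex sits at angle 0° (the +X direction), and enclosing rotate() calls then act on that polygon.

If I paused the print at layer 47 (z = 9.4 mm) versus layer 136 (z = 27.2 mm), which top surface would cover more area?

layer 47 (z = 9.4 mm)

Layer 47 (z = 9.4): the cone: at t=0.470 of its height the radius interpolates to r₁+(r₂−r₁)t = 4.620, giving a regular 16-gon of that circumradius (area = (16/2)·4.620²·sin(360°/16) = 65.35 mm²); the cylinder at (10, 4.5) is absent (z outside [12.5, 34]); the cube at (5.5, 4) (footprint 15.5×19.5) is included at this height (area 302.25 mm²); Merging all regions: the 2 present regions are separate (no shared area or edge), so areas and boundary lengths simply add and each stays a separate island — area = 367.60 mm²; the cylinder at (-4, 0.5) is absent (z outside [15, 27.5]); Taking the first minus the rest: none of the subtracted shapes is present at this height, so the result so far is unchanged — area = 367.60 mm²; (whole slice rotated 45° about Z — lengths, areas and connectivity unchanged). So its area = 367.60 mm². Layer 136 (z = 27.2): the cone is not intersected at this z (z outside [0, 20]); the r=5.5 cylinder at (10, 4.5) contributes a regular 16-gon of circumradius 5.5 (area = (16/2)·5.500²·sin(360°/16) = 92.61 mm²); the cube at (5.5, 4) is not intersected at this z (z outside [0, 23]); Taking the union: only the r=5.5 cylinder at (10, 4.5) is present, so the union is just that shape — area = 92.61 mm²; the r=12 cylinder at (-4, 0.5) gives a regular 16-gon of circumradius 12 (constant along its height) (area = (16/2)·12.000²·sin(360°/16) = 440.85 mm²); After the difference (first − rest): starting from the result so far (92.61 mm²), the r=12 cylinder at (-4, 0.5) partially overlaps it — only the 15.62 mm² overlap (of its 440.85 mm²) is removed, clipping the outline — area = 76.99 mm²; (whole slice rotated 45° about Z — lengths, areas and connectivity unchanged). So its area = 76.99 mm². Layer 47 is larger (367.60 vs 76.99 mm²).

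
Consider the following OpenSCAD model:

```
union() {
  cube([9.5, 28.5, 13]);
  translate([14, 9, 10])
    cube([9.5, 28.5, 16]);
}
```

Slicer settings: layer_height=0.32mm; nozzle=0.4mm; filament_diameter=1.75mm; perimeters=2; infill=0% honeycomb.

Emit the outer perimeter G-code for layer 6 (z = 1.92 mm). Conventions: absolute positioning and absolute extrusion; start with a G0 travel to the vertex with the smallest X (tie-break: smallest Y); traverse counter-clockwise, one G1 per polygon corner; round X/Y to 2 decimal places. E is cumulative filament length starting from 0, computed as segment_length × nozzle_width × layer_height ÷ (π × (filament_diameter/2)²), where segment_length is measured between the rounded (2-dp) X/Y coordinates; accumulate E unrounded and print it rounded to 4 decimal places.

G0 X0.00 Y0.00 Z1.92
G1 X9.50 Y0.00 E0.5056
G1 X9.50 Y28.50 E2.0222
G1 X0.00 Y28.50 E2.5278
G1 X0.00 Y0.00 E4.0444

At z = 1.92 mm: the cube is present — its section is the full 9.5×28.5 rectangle; the cube at (14, 9) is absent (z outside [10, 26]); Taking the union: only the 9.5×28.5 cube is present, so the union is just that shape — 1 connected region. The outline is a single polygon with 4 vertices. Extrusion per mm of travel: 0.4 × 0.32 / (π × 0.875²) = 0.053216. Accumulating E over each segment gives final E = 4.0444.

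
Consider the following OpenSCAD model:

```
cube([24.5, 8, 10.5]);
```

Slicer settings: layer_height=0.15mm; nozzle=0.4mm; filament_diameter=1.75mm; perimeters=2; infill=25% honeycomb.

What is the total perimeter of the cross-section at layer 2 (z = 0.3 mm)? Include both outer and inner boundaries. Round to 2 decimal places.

At z = 0.3 mm: the cube is present — its section is the full 24.5×8 rectangle (perimeter 65.00 mm). Overall, the cross-section is a single solid region. Total boundary length (outer) = 65.00 mm.

65.00 mm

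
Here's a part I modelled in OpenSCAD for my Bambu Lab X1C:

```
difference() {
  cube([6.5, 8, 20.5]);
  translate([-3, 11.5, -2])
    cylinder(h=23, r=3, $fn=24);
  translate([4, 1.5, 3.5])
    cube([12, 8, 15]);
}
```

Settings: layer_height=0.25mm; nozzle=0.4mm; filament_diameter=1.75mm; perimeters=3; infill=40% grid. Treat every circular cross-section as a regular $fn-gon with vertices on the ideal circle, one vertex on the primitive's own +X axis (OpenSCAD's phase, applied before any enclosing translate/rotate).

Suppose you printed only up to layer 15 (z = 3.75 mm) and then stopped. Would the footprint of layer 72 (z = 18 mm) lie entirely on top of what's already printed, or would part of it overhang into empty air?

entirely on top

Compare the two slices. At z = 3.75: the cube (footprint 6.5×8) is included at this height (area 52.00 mm²); the cylinder at (-3, 11.5): section is a regular 24-gon, circumradius r=3 (area = (24/2)·3.000²·sin(360°/24) = 27.95 mm²); the cube at (4, 1.5) (footprint 12×8) is included at this height (area 96.00 mm²); Taking the first minus the rest: starting from the 6.5×8 cube (52.00 mm²), the r=3 cylinder at (-3, 11.5) misses the remaining region (no effect); the 12×8 cube at (4, 1.5) partially overlaps it — only the 16.25 mm² overlap (of its 96.00 mm²) is removed, clipping the outline — area = 35.75 mm². At z = 18: the cube (footprint 6.5×8) is included at this height (area 52.00 mm²); the r=3 cylinder at (-3, 11.5) gives a regular 24-gon of circumradius 3 (constant along its height) (area = (24/2)·3.000²·sin(360°/24) = 27.95 mm²); the 12×8 cube at (4, 1.5) contributes its full rectangle (area 96.00 mm²); Subtracting the remaining from the first: starting from the 6.5×8 cube (52.00 mm²), the r=3 cylinder at (-3, 11.5) misses the remaining region (no effect); the 12×8 cube at (4, 1.5) partially overlaps it — only the 16.25 mm² overlap (of its 96.00 mm²) is removed, clipping the outline — area = 35.75 mm². Checking containment: the cross-section at z = 18 is a subset of the cross-section at z = 3.75.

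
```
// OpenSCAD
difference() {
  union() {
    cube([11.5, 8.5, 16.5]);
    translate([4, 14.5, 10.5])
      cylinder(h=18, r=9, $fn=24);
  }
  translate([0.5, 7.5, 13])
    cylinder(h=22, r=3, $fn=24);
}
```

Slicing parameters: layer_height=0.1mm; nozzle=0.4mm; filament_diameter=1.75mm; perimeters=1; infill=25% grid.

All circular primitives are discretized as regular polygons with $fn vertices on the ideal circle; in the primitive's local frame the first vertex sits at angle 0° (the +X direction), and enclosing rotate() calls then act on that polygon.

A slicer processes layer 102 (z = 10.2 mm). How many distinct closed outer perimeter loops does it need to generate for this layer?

At z = 10.2 mm: the 11.5×8.5 cube contributes its full rectangle; the cylinder at (4, 14.5) is absent (z outside [10.5, 28.5]); Merging all regions: only the 11.5×8.5 cube is present, so the union is just that shape — 1 connected region; the cylinder at (0.5, 7.5) does not reach this height (z outside [13, 35]); Taking the first minus the rest: none of the subtracted shapes is present at this height, so that combined region is unchanged — 1 connected region. The result has 1 disconnected region.

1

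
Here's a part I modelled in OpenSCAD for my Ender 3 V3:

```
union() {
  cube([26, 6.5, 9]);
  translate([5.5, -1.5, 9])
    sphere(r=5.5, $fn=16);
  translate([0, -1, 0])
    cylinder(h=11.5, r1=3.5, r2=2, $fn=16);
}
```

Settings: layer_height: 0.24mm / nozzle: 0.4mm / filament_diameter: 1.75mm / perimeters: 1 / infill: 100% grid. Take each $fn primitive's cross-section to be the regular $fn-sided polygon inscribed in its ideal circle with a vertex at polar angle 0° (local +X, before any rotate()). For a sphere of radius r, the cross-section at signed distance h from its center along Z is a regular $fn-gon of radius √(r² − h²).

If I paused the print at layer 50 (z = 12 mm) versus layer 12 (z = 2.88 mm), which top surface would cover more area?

layer 12 (z = 2.88 mm)

Layer 50 (z = 12): the cube is absent (z outside [0, 9]); the r=5.5 sphere at (5.5, -1.5) slices to a regular 16-gon of circumradius 4.610 (√(r²−h²) with h=3 from center) (area = (16/2)·4.610²·sin(360°/16) = 65.06 mm²); the cone at (0, -1) is absent (z outside [0, 11.5]); Merging all regions: only the r=5.5 sphere at (5.5, -1.5) is present, so the union is just that shape — area = 65.06 mm². So its area = 65.06 mm². Layer 12 (z = 2.88): the 26×6.5 cube contributes its full rectangle (area 169.00 mm²); the sphere at (5.5, -1.5) does not reach this height (|z−center|=6.120 > r=5.5); the cone at (0, -1) (r1=3.5→r2=2) has section circumradius 3.124 here — a regular 16-gon (area = (16/2)·3.124²·sin(360°/16) = 29.88 mm²); Taking the union: the regions partially overlap — summed areas 198.88 mm² minus the doubly-counted overlap 4.45 mm² gives 194.44 mm² — area = 194.44 mm². So its area = 194.44 mm². Layer 12 is larger (194.44 vs 65.06 mm²).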